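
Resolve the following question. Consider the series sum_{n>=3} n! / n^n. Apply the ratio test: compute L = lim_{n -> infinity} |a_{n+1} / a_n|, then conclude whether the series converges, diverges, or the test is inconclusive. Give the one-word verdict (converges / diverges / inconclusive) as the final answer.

Let a_n denote the general term. Form the ratio a_{n+1}/a_n and simplify:
a_{n+1}/a_n = (n/(n + 1))^n
Take the limit as n -> infinity: L = exp(-1).
Since L = exp(-1) < 1, the ratio test implies the series converges.

converges


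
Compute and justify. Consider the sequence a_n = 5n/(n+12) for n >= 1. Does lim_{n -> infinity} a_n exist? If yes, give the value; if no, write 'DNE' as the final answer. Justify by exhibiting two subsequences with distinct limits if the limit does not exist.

Examine the behaviour of a_n along subsequences.
Even-n subsequence a_{2k} = 5(2k)/(2k+12) -> 5. Odd-n subsequence a_{2k+1} = 5(2k+1)/(2k+13) -> 5. Both tend to 5, which suggests the limit is 5; verify directly.
|a_n - 5| = |5n - 5(n+12)| / (n+12) = 60/(n+12) < 60/n for every n >= 1.
Given epsilon > 0, choose a positive integer N > 60/epsilon. Then for all n >= N, |a_n - 5| < 60/n <= 60/N < epsilon.
So by the definition of the limit, lim a_n exists and equals 5.

5


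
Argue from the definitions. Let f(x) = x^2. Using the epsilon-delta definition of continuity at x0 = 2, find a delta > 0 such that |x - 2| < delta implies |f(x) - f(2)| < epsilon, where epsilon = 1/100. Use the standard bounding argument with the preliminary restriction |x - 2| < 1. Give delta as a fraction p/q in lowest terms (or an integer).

Factor: |x^2 - (2)^2| = |x - 2| * |x + 2|.
Impose |x - 2| < 1 first. Then |x + 2| = |(x - 2) + 2*(2)| <= |x - 2| + 2*|2| < 1 + 4 = 5.
So |x^2 - (2)^2| < delta * 5.
We need delta * 5 <= 1/100, i.e. delta <= 1/100/5 = 1/500.
Since 1/500 < 1, this is tighter than 1; take delta = 1/500.
So delta = 1/500 works.

1/500


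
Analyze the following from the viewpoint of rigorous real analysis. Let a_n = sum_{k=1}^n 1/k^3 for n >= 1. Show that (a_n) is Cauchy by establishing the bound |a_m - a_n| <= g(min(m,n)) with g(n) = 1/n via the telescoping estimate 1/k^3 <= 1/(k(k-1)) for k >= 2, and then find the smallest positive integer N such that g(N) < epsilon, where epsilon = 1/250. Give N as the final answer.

For m > n >= 1: |a_m - a_n| = sum_{k=n+1}^m 1/k^3.
Use 1/k^3 <= 1/(k(k-1)) = 1/(k-1) - 1/k for k >= 2 (which holds since k^3 >= k^2 >= k(k-1) for k >= 2):
sum_{k=n+1}^m 1/k^3 <= sum_{k=n+1}^m (1/(k-1) - 1/k) = 1/n - 1/m <= 1/n.
By symmetry the same bound holds with n,m swapped, so |a_m - a_n| <= 1/min(m,n) = g(min(m,n)). Since g(n) -> 0, (a_n) is Cauchy.
Now solve g(N) < 1/250: 1/N < 1/250 <=> N > 1/(1/250) = 250.
The smallest integer strictly greater than 250 is N = 251.
Check: g(251) = 1/251 < 1/250; g(250) = 1/250 >= 1/250. So N = 251.

251


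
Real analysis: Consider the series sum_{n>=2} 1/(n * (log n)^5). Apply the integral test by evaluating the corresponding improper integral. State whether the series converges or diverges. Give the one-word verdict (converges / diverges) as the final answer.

Let f(x) = 1/(x*log(x)^5). Then f is positive, continuous, and decreasing on [2, infinity), so the integral test applies.
Compute the improper integral int_{2}^infinity f(x) dx:
  antiderivative F(x) = -1/(4*log(x)^4).
  F(x) -> 0 as x -> infinity.  int = 0 - F(2) = 1/(4*log(2)^4) < infinity. By the integral test, the series converges.

converges


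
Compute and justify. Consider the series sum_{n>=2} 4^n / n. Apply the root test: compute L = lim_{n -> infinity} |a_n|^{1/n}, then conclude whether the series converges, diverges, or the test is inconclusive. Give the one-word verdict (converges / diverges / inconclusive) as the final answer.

Let a_n denote the general term. Form |a_n|^(1/n) and simplify:
|a_n|^(1/n) = 4/n^(1/n)
Take the limit as n -> infinity: L = 4.
Since L = 4 > 1, the root test implies divergence.

diverges


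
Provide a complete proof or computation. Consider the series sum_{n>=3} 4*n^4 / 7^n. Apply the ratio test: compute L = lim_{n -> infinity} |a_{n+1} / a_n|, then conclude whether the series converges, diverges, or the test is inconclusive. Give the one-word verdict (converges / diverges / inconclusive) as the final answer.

Let a_n denote the general term. Form the ratio a_{n+1}/a_n and simplify:
a_{n+1}/a_n = (n + 1)^4/(7*n^4)
Take the limit as n -> infinity: L = 1/7.
Since L = 1/7 < 1, the ratio test implies the series converges.

converges


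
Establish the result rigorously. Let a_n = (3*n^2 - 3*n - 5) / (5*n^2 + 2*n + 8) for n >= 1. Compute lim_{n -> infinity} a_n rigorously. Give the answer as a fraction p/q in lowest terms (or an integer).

Divide numerator and denominator by n^2, the highest power:
numerator / n^2 = 3 - 3/n - 5/n^2
denominator / n^2 = 5 + 2/n + 8/n^2
As n -> infinity, all terms of the form c/n^k (k >= 1) tend to 0.
So numerator / n^2 -> 3 and denominator / n^2 -> 5.
Therefore lim a_n = 3/5.

3/5


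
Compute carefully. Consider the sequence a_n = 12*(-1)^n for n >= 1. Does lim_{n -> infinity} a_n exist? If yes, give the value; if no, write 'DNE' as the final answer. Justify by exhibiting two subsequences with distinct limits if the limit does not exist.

Examine the behaviour of a_n along subsequences.
Even-n subsequence a_{2k} = 12 -> 12. Odd-n subsequence a_{2k+1} = -12 -> -12.
Since these two subsequential limits are 12 and -12, distinct, the full sequence cannot converge (a convergent sequence has all subsequences tending to the same limit). So lim a_n does not exist.

DNE


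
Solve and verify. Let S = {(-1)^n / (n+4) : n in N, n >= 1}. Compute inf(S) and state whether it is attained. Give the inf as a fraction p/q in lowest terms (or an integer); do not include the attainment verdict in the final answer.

Analysis:
- Values: -1/5, 1/6, -1/7, 1/8, -1/9, ...
- Positive terms (even n): 1/(2+4), 1/(4+4), ... decreasing -> max = 1/6 (n=2).
- Negative terms (odd n): -1/(1+4), -1/(3+4), ... increasing -> min = -1/5 (n=1).
- So sup = 1/6 (attained at n=2); inf = -1/5 (attained at n=1).
Conclusion: inf(S) = -1/5, attained in S.

-1/5


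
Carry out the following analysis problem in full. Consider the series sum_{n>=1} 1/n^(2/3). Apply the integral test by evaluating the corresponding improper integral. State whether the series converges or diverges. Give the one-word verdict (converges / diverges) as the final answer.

Let f(x) = x^(-2/3). Then f is positive, continuous, and decreasing on [1, infinity), so the integral test applies.
Compute the improper integral int_{1}^infinity f(x) dx:
  antiderivative F(x) = 3*x^(1/3).
  As x -> infinity, F(x) -> infinity (since p = 2/3 < 1).
  So the integral diverges. By the integral test, the series diverges.

diverges


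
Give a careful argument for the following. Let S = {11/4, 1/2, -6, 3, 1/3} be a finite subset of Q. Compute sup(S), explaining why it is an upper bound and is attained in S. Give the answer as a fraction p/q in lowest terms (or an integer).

S is finite, so sup(S) = max(S).
Sorted decreasing:
3, 11/4, 1/2, 1/3, -6
The extremum is 3.
For every x in S, x <= 3. And 3 is in S, so it is attained.
Therefore sup(S) = 3.

3


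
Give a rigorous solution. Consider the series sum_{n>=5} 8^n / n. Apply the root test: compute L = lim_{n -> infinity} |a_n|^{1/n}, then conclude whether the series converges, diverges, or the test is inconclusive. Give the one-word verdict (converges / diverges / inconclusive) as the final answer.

Let a_n denote the general term. Form |a_n|^(1/n) and simplify:
|a_n|^(1/n) = 8/n^(1/n)
Take the limit as n -> infinity: L = 8.
Since L = 8 > 1, the root test implies divergence.

diverges


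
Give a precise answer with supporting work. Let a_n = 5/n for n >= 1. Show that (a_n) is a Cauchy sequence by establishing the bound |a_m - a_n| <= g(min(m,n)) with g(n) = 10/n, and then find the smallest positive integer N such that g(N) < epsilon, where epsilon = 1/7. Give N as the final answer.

For any m, n >= 1, by the triangle inequality:
|a_m - a_n| = |5/m - 5/n| <= 5*1/m + 5*1/n <= 10/min(m,n).
So g(n) = 10/n bounds the Cauchy difference. Since g(n) -> 0, (a_n) is Cauchy.
Now solve g(N) < 1/7: 10/N < 1/7 <=> N > 10 / (1/7) = 70.
The smallest integer strictly greater than 70 is N = 71.
Check: g(71) = 10/71 = 10/71 < 1/7; g(70) = 1/7 >= 1/7. So N = 71.

71


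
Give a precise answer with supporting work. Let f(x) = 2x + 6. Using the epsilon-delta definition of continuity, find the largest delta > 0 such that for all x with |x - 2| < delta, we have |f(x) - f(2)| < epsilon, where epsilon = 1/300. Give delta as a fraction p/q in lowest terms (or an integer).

We compute f(2) = 2*(2) + 6 = 10.
|f(x) - f(2)| = |2x + 6 - (10)| = |2(x - 2)| = 2|x - 2|.
We need 2|x - 2| < 1/300, i.e. |x - 2| < 1/300 / 2 = 1/600.
So any delta <= 1/600 works. Conversely, if delta > 1/600, then x = 2 + 1/600 satisfies |x - 2| = 1/600 < delta but |f(x) - f(2)| = 2 * 1/600 = 1/300, which is not < 1/300; so no larger delta works.
Hence the largest such delta is 1/600.

1/600


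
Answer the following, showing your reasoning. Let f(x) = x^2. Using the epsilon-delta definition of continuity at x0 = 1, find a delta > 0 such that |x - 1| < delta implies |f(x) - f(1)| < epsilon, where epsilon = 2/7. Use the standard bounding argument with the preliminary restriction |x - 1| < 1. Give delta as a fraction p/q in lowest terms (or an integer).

Factor: |x^2 - (1)^2| = |x - 1| * |x + 1|.
Impose |x - 1| < 1 first. Then |x + 1| = |(x - 1) + 2*(1)| <= |x - 1| + 2*|1| < 1 + 2 = 3.
So |x^2 - (1)^2| < delta * 3.
We need delta * 3 <= 2/7, i.e. delta <= 2/7/3 = 2/21.
Since 2/21 < 1, this is tighter than 1; take delta = 2/21.
So delta = 2/21 works.

2/21


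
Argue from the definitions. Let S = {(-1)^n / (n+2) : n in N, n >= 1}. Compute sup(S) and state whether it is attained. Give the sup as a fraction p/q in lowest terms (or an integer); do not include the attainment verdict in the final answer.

Analysis:
- Values: -1/3, 1/4, -1/5, 1/6, -1/7, ...
- Positive terms (even n): 1/(2+2), 1/(4+2), ... decreasing -> max = 1/4 (n=2).
- Negative terms (odd n): -1/(1+2), -1/(3+2), ... increasing -> min = -1/3 (n=1).
- So sup = 1/4 (attained at n=2); inf = -1/3 (attained at n=1).
Conclusion: sup(S) = 1/4, attained in S.

1/4


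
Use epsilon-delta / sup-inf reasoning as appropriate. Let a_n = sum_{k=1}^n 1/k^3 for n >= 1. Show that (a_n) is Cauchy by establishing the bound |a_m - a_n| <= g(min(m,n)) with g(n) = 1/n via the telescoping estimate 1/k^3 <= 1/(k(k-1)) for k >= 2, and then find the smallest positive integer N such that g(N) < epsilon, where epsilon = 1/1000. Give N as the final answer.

For m > n >= 1: |a_m - a_n| = sum_{k=n+1}^m 1/k^3.
Use 1/k^3 <= 1/(k(k-1)) = 1/(k-1) - 1/k for k >= 2 (which holds since k^3 >= k^2 >= k(k-1) for k >= 2):
sum_{k=n+1}^m 1/k^3 <= sum_{k=n+1}^m (1/(k-1) - 1/k) = 1/n - 1/m <= 1/n.
By symmetry the same bound holds with n,m swapped, so |a_m - a_n| <= 1/min(m,n) = g(min(m,n)). Since g(n) -> 0, (a_n) is Cauchy.
Now solve g(N) < 1/1000: 1/N < 1/1000 <=> N > 1/(1/1000) = 1000.
The smallest integer strictly greater than 1000 is N = 1001.
Check: g(1001) = 1/1001 < 1/1000; g(1000) = 1/1000 >= 1/1000. So N = 1001.

1001


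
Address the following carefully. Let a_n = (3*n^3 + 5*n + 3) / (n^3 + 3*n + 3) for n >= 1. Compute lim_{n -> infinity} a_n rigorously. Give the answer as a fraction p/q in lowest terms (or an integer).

Divide numerator and denominator by n^3, the highest power:
numerator / n^3 = 3 + 5/n^2 + 3/n^3
denominator / n^3 = 1 + 3/n^2 + 3/n^3
As n -> infinity, all terms of the form c/n^k (k >= 1) tend to 0.
So numerator / n^3 -> 3 and denominator / n^3 -> 1.
Therefore lim a_n = 3.

3


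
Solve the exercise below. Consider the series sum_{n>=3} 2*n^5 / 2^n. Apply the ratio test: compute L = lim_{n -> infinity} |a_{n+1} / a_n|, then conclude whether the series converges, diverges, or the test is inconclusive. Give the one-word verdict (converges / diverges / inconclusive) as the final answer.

Let a_n denote the general term. Form the ratio a_{n+1}/a_n and simplify:
a_{n+1}/a_n = (n + 1)^5/(2*n^5)
Take the limit as n -> infinity: L = 1/2.
Since L = 1/2 < 1, the ratio test implies the series converges.

converges


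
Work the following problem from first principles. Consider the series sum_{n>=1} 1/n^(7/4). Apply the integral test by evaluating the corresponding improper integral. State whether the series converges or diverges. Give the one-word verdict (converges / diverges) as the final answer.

Let f(x) = x^(-7/4). Then f is positive, continuous, and decreasing on [1, infinity), so the integral test applies.
Compute the improper integral int_{1}^infinity f(x) dx:
  antiderivative F(x) = -4/(3*x^(3/4)).
  As x -> infinity, F(x) -> 0 (since p = 7/4 > 1).
  So int = F(infinity) - F(1) = 0 - (-4/3) = 4/3.
  Finite, so by the integral test, the series converges.

converges


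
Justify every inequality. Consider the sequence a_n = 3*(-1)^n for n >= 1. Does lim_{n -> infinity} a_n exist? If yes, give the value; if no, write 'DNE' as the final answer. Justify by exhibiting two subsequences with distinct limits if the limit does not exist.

Examine the behaviour of a_n along subsequences.
Even-n subsequence a_{2k} = 3 -> 3. Odd-n subsequence a_{2k+1} = -3 -> -3.
Since these two subsequential limits are 3 and -3, distinct, the full sequence cannot converge (a convergent sequence has all subsequences tending to the same limit). So lim a_n does not exist.

DNE


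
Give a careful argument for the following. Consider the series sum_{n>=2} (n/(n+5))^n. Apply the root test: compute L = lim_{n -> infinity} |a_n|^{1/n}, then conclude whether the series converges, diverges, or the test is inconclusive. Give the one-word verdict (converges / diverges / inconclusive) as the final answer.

Let a_n denote the general term. Form |a_n|^(1/n) and simplify:
|a_n|^(1/n) = n/(n + 5)
Take the limit as n -> infinity: L = 1.
Since L = 1, the root test is inconclusive. (In fact a_n = (n/(n+5))^n -> e^(-5) != 0, so the nth-term test shows divergence; but the root test itself gives no conclusion.)

inconclusive


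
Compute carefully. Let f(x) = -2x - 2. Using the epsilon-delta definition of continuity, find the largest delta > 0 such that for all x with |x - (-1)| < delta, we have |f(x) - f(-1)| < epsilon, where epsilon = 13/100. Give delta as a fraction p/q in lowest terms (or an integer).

We compute f(-1) = -2*(-1) - 2 = 0.
|f(x) - f(-1)| = |-2x - 2 - (0)| = |-2(x - (-1))| = 2|x - (-1)|.
We need 2|x - (-1)| < 13/100, i.e. |x - (-1)| < 13/100 / 2 = 13/200.
So any delta <= 13/200 works. Conversely, if delta > 13/200, then x = -1 + 13/200 satisfies |x - (-1)| = 13/200 < delta but |f(x) - f(-1)| = 2 * 13/200 = 13/100, which is not < 13/100; so no larger delta works.
Hence the largest such delta is 13/200.

13/200


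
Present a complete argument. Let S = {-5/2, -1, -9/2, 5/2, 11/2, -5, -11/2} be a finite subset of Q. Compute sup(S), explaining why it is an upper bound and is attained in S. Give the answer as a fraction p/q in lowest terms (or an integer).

S is finite, so sup(S) = max(S).
Sorted decreasing:
11/2, 5/2, -1, -5/2, -9/2, -5, -11/2
The extremum is 11/2.
For every x in S, x <= 11/2. And 11/2 is in S, so it is attained.
Therefore sup(S) = 11/2.

11/2


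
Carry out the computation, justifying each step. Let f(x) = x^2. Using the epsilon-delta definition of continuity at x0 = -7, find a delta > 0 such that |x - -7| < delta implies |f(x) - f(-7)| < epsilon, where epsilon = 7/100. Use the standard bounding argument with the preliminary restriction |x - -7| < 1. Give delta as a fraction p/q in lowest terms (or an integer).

Factor: |x^2 - (-7)^2| = |x - -7| * |x + -7|.
Impose |x - -7| < 1 first. Then |x + -7| = |(x - -7) + 2*(-7)| <= |x - -7| + 2*|-7| < 1 + 14 = 15.
So |x^2 - (-7)^2| < delta * 15.
We need delta * 15 <= 7/100, i.e. delta <= 7/100/15 = 7/1500.
Since 7/1500 < 1, this is tighter than 1; take delta = 7/1500.
So delta = 7/1500 works.

7/1500


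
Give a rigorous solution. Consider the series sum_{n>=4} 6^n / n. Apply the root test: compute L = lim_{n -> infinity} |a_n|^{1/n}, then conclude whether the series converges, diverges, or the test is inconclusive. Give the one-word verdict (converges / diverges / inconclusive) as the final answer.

Let a_n denote the general term. Form |a_n|^(1/n) and simplify:
|a_n|^(1/n) = 6/n^(1/n)
Take the limit as n -> infinity: L = 6.
Since L = 6 > 1, the root test implies divergence.

diverges


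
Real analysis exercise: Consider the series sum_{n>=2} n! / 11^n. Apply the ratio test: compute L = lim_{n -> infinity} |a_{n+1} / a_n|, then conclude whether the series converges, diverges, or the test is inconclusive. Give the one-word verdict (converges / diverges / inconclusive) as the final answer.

Let a_n denote the general term. Form the ratio a_{n+1}/a_n and simplify:
a_{n+1}/a_n = n/11 + 1/11
Take the limit as n -> infinity: L = infinity.
Since L = infinity > 1 (or L = infinity), the ratio test implies the series diverges.

diverges


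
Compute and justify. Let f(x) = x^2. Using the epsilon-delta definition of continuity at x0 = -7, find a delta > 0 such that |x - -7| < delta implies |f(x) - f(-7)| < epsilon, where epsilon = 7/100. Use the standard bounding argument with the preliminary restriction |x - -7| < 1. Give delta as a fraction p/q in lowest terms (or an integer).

Factor: |x^2 - (-7)^2| = |x - -7| * |x + -7|.
Impose |x - -7| < 1 first. Then |x + -7| = |(x - -7) + 2*(-7)| <= |x - -7| + 2*|-7| < 1 + 14 = 15.
So |x^2 - (-7)^2| < delta * 15.
We need delta * 15 <= 7/100, i.e. delta <= 7/100/15 = 7/1500.
Since 7/1500 < 1, this is tighter than 1; take delta = 7/1500.
So delta = 7/1500 works.

7/1500


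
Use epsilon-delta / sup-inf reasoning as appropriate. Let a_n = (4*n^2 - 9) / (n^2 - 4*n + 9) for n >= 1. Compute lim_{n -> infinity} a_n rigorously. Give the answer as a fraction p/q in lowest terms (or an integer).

Divide numerator and denominator by n^2, the highest power:
numerator / n^2 = 4 - 9/n^2
denominator / n^2 = 1 - 4/n + 9/n^2
As n -> infinity, all terms of the form c/n^k (k >= 1) tend to 0.
So numerator / n^2 -> 4 and denominator / n^2 -> 1.
Therefore lim a_n = 4.

4


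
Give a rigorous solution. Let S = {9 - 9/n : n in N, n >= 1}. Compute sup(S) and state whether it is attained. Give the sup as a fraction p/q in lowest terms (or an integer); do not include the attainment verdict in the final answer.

Analysis:
- Values: 0, 9/2, 6, 27/4, ... strictly increasing.
- Minimum is 0 (n=1); inf = 0 (attained).
- 9 - 9/n -> 9 from below; sup = 9, not attained.
Conclusion: sup(S) = 9, not attained in S.

9


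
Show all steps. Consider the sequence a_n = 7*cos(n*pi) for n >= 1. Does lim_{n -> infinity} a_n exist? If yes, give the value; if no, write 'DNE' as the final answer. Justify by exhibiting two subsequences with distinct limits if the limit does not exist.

Examine the behaviour of a_n along subsequences.
cos(n*pi) = (-1)^n, so a_n = 7*(-1)^n. a_{2k} = 7 -> 7. a_{2k+1} = -7 -> -7.
Since these two subsequential limits are 7 and -7, distinct, the full sequence cannot converge (a convergent sequence has all subsequences tending to the same limit). So lim a_n does not exist.

DNE


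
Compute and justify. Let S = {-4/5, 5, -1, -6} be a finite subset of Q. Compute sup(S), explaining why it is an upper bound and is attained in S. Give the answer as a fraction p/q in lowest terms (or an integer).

S is finite, so sup(S) = max(S).
Sorted decreasing:
5, -4/5, -1, -6
The extremum is 5.
For every x in S, x <= 5. And 5 is in S, so it is attained.
Therefore sup(S) = 5.

5


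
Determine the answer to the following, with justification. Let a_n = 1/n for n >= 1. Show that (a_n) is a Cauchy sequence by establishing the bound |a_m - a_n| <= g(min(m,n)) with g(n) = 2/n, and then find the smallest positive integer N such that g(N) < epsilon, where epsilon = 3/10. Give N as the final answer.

For any m, n >= 1, by the triangle inequality:
|a_m - a_n| = |1/m - 1/n| <= 1/m + 1/n <= 2/min(m,n).
So g(n) = 2/n bounds the Cauchy difference. Since g(n) -> 0, (a_n) is Cauchy.
Now solve g(N) < 3/10: 2/N < 3/10 <=> N > 2 / (3/10) = 20/3.
The smallest integer strictly greater than 20/3 is N = 7.
Check: g(7) = 2/7 = 2/7 < 3/10; g(6) = 1/3 >= 3/10. So N = 7.

7


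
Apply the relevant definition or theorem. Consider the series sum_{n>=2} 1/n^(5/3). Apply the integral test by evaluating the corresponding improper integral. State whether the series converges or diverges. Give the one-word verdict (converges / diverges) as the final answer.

Let f(x) = x^(-5/3). Then f is positive, continuous, and decreasing on [2, infinity), so the integral test applies.
Compute the improper integral int_{2}^infinity f(x) dx:
  antiderivative F(x) = -3/(2*x^(2/3)).
  As x -> infinity, F(x) -> 0 (since p = 5/3 > 1).
  So int = F(infinity) - F(2) = 0 - (-3*2^(1/3)/4) = 3*2^(1/3)/4.
  Finite, so by the integral test, the series converges.

converges


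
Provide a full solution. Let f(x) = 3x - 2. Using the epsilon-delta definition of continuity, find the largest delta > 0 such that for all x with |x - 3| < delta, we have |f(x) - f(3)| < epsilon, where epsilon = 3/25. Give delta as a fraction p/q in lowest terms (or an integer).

We compute f(3) = 3*(3) - 2 = 7.
|f(x) - f(3)| = |3x - 2 - (7)| = |3(x - 3)| = 3|x - 3|.
We need 3|x - 3| < 3/25, i.e. |x - 3| < 3/25 / 3 = 1/25.
So any delta <= 1/25 works. Conversely, if delta > 1/25, then x = 3 + 1/25 satisfies |x - 3| = 1/25 < delta but |f(x) - f(3)| = 3 * 1/25 = 3/25, which is not < 3/25; so no larger delta works.
Hence the largest such delta is 1/25.

1/25


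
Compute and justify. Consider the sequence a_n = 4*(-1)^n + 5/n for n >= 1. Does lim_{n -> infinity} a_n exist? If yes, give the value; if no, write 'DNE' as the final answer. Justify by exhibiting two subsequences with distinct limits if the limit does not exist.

Examine the behaviour of a_n along subsequences.
a_{2k} = 4 + 5/(2k) -> 4. a_{2k+1} = -4 + 5/(2k+1) -> -4.
Since these two subsequential limits are 4 and -4, distinct, the full sequence cannot converge (a convergent sequence has all subsequences tending to the same limit). So lim a_n does not exist.

DNE


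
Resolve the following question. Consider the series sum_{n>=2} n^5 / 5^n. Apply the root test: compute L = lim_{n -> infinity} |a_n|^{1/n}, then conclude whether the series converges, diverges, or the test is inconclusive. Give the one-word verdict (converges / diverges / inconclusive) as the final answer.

Let a_n denote the general term. Form |a_n|^(1/n) and simplify:
|a_n|^(1/n) = n^(5/n)/5
Take the limit as n -> infinity: L = 1/5.
Since L = 1/5 < 1, the root test implies convergence.

converges


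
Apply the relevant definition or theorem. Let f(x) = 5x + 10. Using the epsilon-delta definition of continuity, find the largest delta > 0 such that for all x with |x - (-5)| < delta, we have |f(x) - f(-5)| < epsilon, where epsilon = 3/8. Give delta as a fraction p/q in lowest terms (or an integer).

We compute f(-5) = 5*(-5) + 10 = -15.
|f(x) - f(-5)| = |5x + 10 - (-15)| = |5(x - (-5))| = 5|x - (-5)|.
We need 5|x - (-5)| < 3/8, i.e. |x - (-5)| < 3/8 / 5 = 3/40.
So any delta <= 3/40 works. Conversely, if delta > 3/40, then x = -5 + 3/40 satisfies |x - (-5)| = 3/40 < delta but |f(x) - f(-5)| = 5 * 3/40 = 3/8, which is not < 3/8; so no larger delta works.
Hence the largest such delta is 3/40.

3/40


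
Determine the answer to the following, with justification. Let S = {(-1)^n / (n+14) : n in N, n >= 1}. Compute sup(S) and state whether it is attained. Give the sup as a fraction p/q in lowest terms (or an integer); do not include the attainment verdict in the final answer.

Analysis:
- Values: -1/15, 1/16, -1/17, 1/18, -1/19, ...
- Positive terms (even n): 1/(2+14), 1/(4+14), ... decreasing -> max = 1/16 (n=2).
- Negative terms (odd n): -1/(1+14), -1/(3+14), ... increasing -> min = -1/15 (n=1).
- So sup = 1/16 (attained at n=2); inf = -1/15 (attained at n=1).
Conclusion: sup(S) = 1/16, attained in S.

1/16


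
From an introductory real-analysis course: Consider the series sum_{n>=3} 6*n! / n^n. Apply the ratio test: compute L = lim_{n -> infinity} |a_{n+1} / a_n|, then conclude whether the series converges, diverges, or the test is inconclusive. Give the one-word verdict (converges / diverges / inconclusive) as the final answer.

Let a_n denote the general term. Form the ratio a_{n+1}/a_n and simplify:
a_{n+1}/a_n = (n/(n + 1))^n
Take the limit as n -> infinity: L = exp(-1).
Since L = exp(-1) < 1, the ratio test implies the series converges.

converges


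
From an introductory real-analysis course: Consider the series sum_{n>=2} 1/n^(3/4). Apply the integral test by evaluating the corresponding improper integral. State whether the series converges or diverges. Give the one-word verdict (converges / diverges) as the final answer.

Let f(x) = x^(-3/4). Then f is positive, continuous, and decreasing on [2, infinity), so the integral test applies.
Compute the improper integral int_{2}^infinity f(x) dx:
  antiderivative F(x) = 4*x^(1/4).
  As x -> infinity, F(x) -> infinity (since p = 3/4 < 1).
  So the integral diverges. By the integral test, the series diverges.

diverges


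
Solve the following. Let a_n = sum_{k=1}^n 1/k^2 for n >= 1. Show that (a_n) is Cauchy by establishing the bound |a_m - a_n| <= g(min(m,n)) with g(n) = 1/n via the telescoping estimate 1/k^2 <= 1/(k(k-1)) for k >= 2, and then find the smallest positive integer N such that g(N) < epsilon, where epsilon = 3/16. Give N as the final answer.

For m > n >= 1: |a_m - a_n| = sum_{k=n+1}^m 1/k^2.
Use 1/k^2 <= 1/(k(k-1)) = 1/(k-1) - 1/k for k >= 2:
sum_{k=n+1}^m 1/k^2 <= sum_{k=n+1}^m (1/(k-1) - 1/k) = 1/n - 1/m <= 1/n.
By symmetry the same bound holds with n,m swapped, so |a_m - a_n| <= 1/min(m,n) = g(min(m,n)). Since g(n) -> 0, (a_n) is Cauchy.
Now solve g(N) < 3/16: 1/N < 3/16 <=> N > 1/(3/16) = 16/3.
The smallest integer strictly greater than 16/3 is N = 6.
Check: g(6) = 1/6 < 3/16; g(5) = 1/5 >= 3/16. So N = 6.

6


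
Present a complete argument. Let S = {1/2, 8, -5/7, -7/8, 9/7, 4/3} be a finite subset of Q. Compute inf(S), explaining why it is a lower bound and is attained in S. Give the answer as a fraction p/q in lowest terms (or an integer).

S is finite, so inf(S) = min(S).
Sorted increasing:
-7/8, -5/7, 1/2, 9/7, 4/3, 8
The extremum is -7/8.
For every x in S, x >= -7/8. And -7/8 is in S, so it is attained.
Therefore inf(S) = -7/8.

-7/8


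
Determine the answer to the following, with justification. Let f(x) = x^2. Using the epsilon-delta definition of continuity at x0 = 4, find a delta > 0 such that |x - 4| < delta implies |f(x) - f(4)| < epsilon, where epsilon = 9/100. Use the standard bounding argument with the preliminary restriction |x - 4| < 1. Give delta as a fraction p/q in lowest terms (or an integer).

Factor: |x^2 - (4)^2| = |x - 4| * |x + 4|.
Impose |x - 4| < 1 first. Then |x + 4| = |(x - 4) + 2*(4)| <= |x - 4| + 2*|4| < 1 + 8 = 9.
So |x^2 - (4)^2| < delta * 9.
We need delta * 9 <= 9/100, i.e. delta <= 9/100/9 = 1/100.
Since 1/100 < 1, this is tighter than 1; take delta = 1/100.
So delta = 1/100 works.

1/100


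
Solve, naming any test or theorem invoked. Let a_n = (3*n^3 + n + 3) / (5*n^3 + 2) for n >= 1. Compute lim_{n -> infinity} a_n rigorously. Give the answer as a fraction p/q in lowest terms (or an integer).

Divide numerator and denominator by n^3, the highest power:
numerator / n^3 = 3 + n^(-2) + 3/n^3
denominator / n^3 = 5 + 2/n^3
As n -> infinity, all terms of the form c/n^k (k >= 1) tend to 0.
So numerator / n^3 -> 3 and denominator / n^3 -> 5.
Therefore lim a_n = 3/5.

3/5


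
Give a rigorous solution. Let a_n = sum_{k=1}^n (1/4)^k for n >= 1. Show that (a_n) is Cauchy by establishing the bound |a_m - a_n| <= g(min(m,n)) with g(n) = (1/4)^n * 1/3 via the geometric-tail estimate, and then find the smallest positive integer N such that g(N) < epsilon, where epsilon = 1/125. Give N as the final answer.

For m > n >= 1: |a_m - a_n| = sum_{k=n+1}^m (1/4)^k < sum_{k=n+1}^infinity (1/4)^k = (1/4)^(n+1) / (1 - 1/4) = (1/4)^n * (1/4) * (4/3) = (1/4)^n * 1/3.
So g(n) = (1/4)^n / 3. Since g(n) -> 0, (a_n) is Cauchy.
Now solve g(N) < 1/125: (1/4)^N / 3 < 1/125 <=> 4^N > 1 / (3 * 1/125) = 125/3.
Check powers of 4: 4^2 = 16 <= 125/3, 4^3 = 64 > 125/3.
So the smallest such N is 3. Check: g(3) = 1/(3 * 64) = 1/192 < 1/125.

3


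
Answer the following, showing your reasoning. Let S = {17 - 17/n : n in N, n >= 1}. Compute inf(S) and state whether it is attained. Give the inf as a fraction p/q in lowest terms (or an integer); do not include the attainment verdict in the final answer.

Analysis:
- Values: 0, 17/2, 34/3, 51/4, ... strictly increasing.
- Minimum is 0 (n=1); inf = 0 (attained).
- 17 - 17/n -> 17 from below; sup = 17, not attained.
Conclusion: inf(S) = 0, attained in S.

0


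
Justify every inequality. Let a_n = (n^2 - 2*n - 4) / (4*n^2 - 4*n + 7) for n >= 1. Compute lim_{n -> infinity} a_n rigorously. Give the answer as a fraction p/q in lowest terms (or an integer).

Divide numerator and denominator by n^2, the highest power:
numerator / n^2 = 1 - 2/n - 4/n^2
denominator / n^2 = 4 - 4/n + 7/n^2
As n -> infinity, all terms of the form c/n^k (k >= 1) tend to 0.
So numerator / n^2 -> 1 and denominator / n^2 -> 4.
Therefore lim a_n = 1/4.

1/4


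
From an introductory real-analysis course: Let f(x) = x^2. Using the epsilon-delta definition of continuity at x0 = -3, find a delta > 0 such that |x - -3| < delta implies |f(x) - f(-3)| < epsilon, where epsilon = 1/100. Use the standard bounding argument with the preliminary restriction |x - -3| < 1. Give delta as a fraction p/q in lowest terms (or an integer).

Factor: |x^2 - (-3)^2| = |x - -3| * |x + -3|.
Impose |x - -3| < 1 first. Then |x + -3| = |(x - -3) + 2*(-3)| <= |x - -3| + 2*|-3| < 1 + 6 = 7.
So |x^2 - (-3)^2| < delta * 7.
We need delta * 7 <= 1/100, i.e. delta <= 1/100/7 = 1/700.
Since 1/700 < 1, this is tighter than 1; take delta = 1/700.
So delta = 1/700 works.

1/700


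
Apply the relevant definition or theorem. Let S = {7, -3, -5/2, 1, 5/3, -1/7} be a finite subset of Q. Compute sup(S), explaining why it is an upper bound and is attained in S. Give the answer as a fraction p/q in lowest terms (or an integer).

S is finite, so sup(S) = max(S).
Sorted decreasing:
7, 5/3, 1, -1/7, -5/2, -3
The extremum is 7.
For every x in S, x <= 7. And 7 is in S, so it is attained.
Therefore sup(S) = 7.

7


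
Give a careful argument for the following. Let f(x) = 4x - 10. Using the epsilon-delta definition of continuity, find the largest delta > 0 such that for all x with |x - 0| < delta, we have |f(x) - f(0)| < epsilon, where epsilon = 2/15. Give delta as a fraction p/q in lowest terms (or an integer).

We compute f(0) = 4*(0) - 10 = -10.
|f(x) - f(0)| = |4x - 10 - (-10)| = |4(x - 0)| = 4|x - 0|.
We need 4|x - 0| < 2/15, i.e. |x - 0| < 2/15 / 4 = 1/30.
So any delta <= 1/30 works. Conversely, if delta > 1/30, then x = 0 + 1/30 satisfies |x - 0| = 1/30 < delta but |f(x) - f(0)| = 4 * 1/30 = 2/15, which is not < 2/15; so no larger delta works.
Hence the largest such delta is 1/30.

1/30


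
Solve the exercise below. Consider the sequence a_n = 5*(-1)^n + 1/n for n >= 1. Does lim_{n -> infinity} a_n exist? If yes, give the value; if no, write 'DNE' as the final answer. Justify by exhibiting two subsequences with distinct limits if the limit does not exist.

Examine the behaviour of a_n along subsequences.
a_{2k} = 5 + 1/(2k) -> 5. a_{2k+1} = -5 + 1/(2k+1) -> -5.
Since these two subsequential limits are 5 and -5, distinct, the full sequence cannot converge (a convergent sequence has all subsequences tending to the same limit). So lim a_n does not exist.

DNE


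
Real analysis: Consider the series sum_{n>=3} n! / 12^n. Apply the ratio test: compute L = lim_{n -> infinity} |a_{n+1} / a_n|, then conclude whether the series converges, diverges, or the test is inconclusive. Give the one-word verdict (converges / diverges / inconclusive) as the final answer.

Let a_n denote the general term. Form the ratio a_{n+1}/a_n and simplify:
a_{n+1}/a_n = n/12 + 1/12
Take the limit as n -> infinity: L = infinity.
Since L = infinity > 1 (or L = infinity), the ratio test implies the series diverges.

diverges


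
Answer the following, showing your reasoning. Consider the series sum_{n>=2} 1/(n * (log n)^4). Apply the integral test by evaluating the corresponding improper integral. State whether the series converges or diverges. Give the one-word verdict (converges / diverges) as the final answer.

Let f(x) = 1/(x*log(x)^4). Then f is positive, continuous, and decreasing on [2, infinity), so the integral test applies.
Compute the improper integral int_{2}^infinity f(x) dx:
  antiderivative F(x) = -1/(3*log(x)^3).
  F(x) -> 0 as x -> infinity.  int = 0 - F(2) = 1/(3*log(2)^3) < infinity. By the integral test, the series converges.

converges


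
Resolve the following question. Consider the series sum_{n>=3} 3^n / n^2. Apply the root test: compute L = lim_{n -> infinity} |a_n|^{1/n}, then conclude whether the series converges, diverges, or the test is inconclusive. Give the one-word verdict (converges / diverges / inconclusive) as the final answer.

Let a_n denote the general term. Form |a_n|^(1/n) and simplify:
|a_n|^(1/n) = 3/n^(2/n)
Take the limit as n -> infinity: L = 3.
Since L = 3 > 1, the root test implies divergence.

diverges


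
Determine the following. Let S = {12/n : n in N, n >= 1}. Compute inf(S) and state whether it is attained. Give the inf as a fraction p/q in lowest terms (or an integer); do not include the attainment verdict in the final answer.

Analysis:
- Values: 12, 6, 4, 3, ... strictly decreasing.
- The maximum is 12 (n=1); sup = 12 (attained).
- The set is bounded below by 0; 12/n -> 0 so 0 is the greatest lower bound.
- 0 is not in the set, so inf = 0 is not attained.
Conclusion: inf(S) = 0, not attained in S.

0


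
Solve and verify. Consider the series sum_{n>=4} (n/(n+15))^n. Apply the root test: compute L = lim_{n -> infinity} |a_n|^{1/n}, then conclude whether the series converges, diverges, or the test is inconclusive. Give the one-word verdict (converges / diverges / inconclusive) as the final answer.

Let a_n denote the general term. Form |a_n|^(1/n) and simplify:
|a_n|^(1/n) = n/(n + 15)
Take the limit as n -> infinity: L = 1.
Since L = 1, the root test is inconclusive. (In fact a_n = (n/(n+15))^n -> e^(-15) != 0, so the nth-term test shows divergence; but the root test itself gives no conclusion.)

inconclusive


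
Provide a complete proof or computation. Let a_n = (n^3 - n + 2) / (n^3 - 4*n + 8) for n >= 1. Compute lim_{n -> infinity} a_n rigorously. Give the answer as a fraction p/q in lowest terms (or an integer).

Divide numerator and denominator by n^3, the highest power:
numerator / n^3 = 1 - 1/n^2 + 2/n^3
denominator / n^3 = 1 - 4/n^2 + 8/n^3
As n -> infinity, all terms of the form c/n^k (k >= 1) tend to 0.
So numerator / n^3 -> 1 and denominator / n^3 -> 1.
Therefore lim a_n = 1.

1


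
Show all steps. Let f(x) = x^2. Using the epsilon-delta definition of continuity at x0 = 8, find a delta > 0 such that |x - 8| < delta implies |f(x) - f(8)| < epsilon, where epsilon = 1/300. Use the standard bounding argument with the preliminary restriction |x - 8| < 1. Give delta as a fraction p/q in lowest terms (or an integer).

Factor: |x^2 - (8)^2| = |x - 8| * |x + 8|.
Impose |x - 8| < 1 first. Then |x + 8| = |(x - 8) + 2*(8)| <= |x - 8| + 2*|8| < 1 + 16 = 17.
So |x^2 - (8)^2| < delta * 17.
We need delta * 17 <= 1/300, i.e. delta <= 1/300/17 = 1/5100.
Since 1/5100 < 1, this is tighter than 1; take delta = 1/5100.
So delta = 1/5100 works.

1/5100


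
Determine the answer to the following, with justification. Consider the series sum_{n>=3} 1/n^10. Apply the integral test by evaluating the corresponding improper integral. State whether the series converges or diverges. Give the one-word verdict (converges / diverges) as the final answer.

Let f(x) = x^(-10). Then f is positive, continuous, and decreasing on [3, infinity), so the integral test applies.
Compute the improper integral int_{3}^infinity f(x) dx:
  antiderivative F(x) = -1/(9*x^9).
  As x -> infinity, F(x) -> 0 (since p = 10 > 1).
  So int = F(infinity) - F(3) = 0 - (-1/177147) = 1/177147.
  Finite, so by the integral test, the series converges.

converges


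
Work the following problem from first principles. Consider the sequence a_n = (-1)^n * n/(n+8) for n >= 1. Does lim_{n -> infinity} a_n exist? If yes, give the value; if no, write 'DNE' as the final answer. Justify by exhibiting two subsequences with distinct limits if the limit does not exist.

Examine the behaviour of a_n along subsequences.
a_{2k} = 2k/(2k+8) -> 1. a_{2k+1} = -(2k+1)/(2k+9) -> -1.
Since these two subsequential limits are 1 and -1, distinct, the full sequence cannot converge (a convergent sequence has all subsequences tending to the same limit). So lim a_n does not exist.

DNE


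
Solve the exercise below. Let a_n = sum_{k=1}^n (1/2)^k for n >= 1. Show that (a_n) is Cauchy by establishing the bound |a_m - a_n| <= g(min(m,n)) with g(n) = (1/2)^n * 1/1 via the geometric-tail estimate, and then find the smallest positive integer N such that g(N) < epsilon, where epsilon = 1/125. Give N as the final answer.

For m > n >= 1: |a_m - a_n| = sum_{k=n+1}^m (1/2)^k < sum_{k=n+1}^infinity (1/2)^k = (1/2)^(n+1) / (1 - 1/2) = (1/2)^n * (1/2) * (2/1) = (1/2)^n * 1/1.
So g(n) = (1/2)^n / 1. Since g(n) -> 0, (a_n) is Cauchy.
Now solve g(N) < 1/125: (1/2)^N / 1 < 1/125 <=> 2^N > 1 / (1 * 1/125) = 125.
Check powers of 2: 2^6 = 64 <= 125, 2^7 = 128 > 125.
So the smallest such N is 7. Check: g(7) = 1/(1 * 128) = 1/128 < 1/125.

7


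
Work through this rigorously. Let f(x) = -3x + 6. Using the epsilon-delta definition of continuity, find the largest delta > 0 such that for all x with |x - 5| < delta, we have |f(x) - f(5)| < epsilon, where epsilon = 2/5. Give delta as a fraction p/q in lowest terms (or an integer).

We compute f(5) = -3*(5) + 6 = -9.
|f(x) - f(5)| = |-3x + 6 - (-9)| = |-3(x - 5)| = 3|x - 5|.
We need 3|x - 5| < 2/5, i.e. |x - 5| < 2/5 / 3 = 2/15.
So any delta <= 2/15 works. Conversely, if delta > 2/15, then x = 5 + 2/15 satisfies |x - 5| = 2/15 < delta but |f(x) - f(5)| = 3 * 2/15 = 2/5, which is not < 2/5; so no larger delta works.
Hence the largest such delta is 2/15.

2/15


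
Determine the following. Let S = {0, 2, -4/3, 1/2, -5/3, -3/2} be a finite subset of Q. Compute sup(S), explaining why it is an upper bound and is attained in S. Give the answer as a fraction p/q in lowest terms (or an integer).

S is finite, so sup(S) = max(S).
Sorted decreasing:
2, 1/2, 0, -4/3, -3/2, -5/3
The extremum is 2.
For every x in S, x <= 2. And 2 is in S, so it is attained.
Therefore sup(S) = 2.

2


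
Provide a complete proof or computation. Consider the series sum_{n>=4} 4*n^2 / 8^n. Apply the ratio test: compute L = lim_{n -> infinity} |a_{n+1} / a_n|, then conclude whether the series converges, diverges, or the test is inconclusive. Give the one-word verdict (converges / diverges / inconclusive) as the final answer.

Let a_n denote the general term. Form the ratio a_{n+1}/a_n and simplify:
a_{n+1}/a_n = (n + 1)^2/(8*n^2)
Take the limit as n -> infinity: L = 1/8.
Since L = 1/8 < 1, the ratio test implies the series converges.

converges


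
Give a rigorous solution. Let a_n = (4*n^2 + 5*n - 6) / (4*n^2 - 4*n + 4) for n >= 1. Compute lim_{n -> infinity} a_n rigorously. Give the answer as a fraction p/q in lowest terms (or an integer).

Divide numerator and denominator by n^2, the highest power:
numerator / n^2 = 4 + 5/n - 6/n^2
denominator / n^2 = 4 - 4/n + 4/n^2
As n -> infinity, all terms of the form c/n^k (k >= 1) tend to 0.
So numerator / n^2 -> 4 and denominator / n^2 -> 4.
Therefore lim a_n = 1.

1
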